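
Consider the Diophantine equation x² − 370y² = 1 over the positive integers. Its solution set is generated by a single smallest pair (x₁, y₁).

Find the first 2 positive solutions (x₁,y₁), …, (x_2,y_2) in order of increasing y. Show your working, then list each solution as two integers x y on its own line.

[19; 4,4,38] for √370; ℓ=3 ⇒ convergent index 5
i=0: a=19 ⇒ p=19, q=1
…
i=3: a=38 ⇒ p=12503, q=650
i=4: a=4 ⇒ p=50339, q=2617
i=5: a=4 ⇒ p=213859, q=11118
→ (213859, 11118).  Check: 213859²=45735671881, 370·11118²=45735671880, difference 1.
n=2: (213859,11118)∘(213859,11118) = (213859·213859+370·11118·11118, 213859·11118+11118·213859) = (91471343761,4755368724)

213859 11118
91471343761 4755368724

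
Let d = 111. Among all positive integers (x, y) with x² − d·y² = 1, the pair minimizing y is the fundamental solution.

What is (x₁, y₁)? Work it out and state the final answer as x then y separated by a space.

295 28

[10; 1,1,6,1,1,20] for √111; ℓ=6 ⇒ convergent index 5
i=0: a=10 ⇒ p=10, q=1
…
i=3: a=6 ⇒ p=137, q=13
i=4: a=1 ⇒ p=158, q=15
i=5: a=1 ⇒ p=295, q=28
fundamental: x₁=295, y₁=28  (since 87025 − 111·784 = 1)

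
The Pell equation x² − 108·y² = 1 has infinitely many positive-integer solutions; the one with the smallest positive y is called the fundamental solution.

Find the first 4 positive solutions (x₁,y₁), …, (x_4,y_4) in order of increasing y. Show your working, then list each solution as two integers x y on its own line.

1351 130
3650401 351260
9863382151 949104390
26650854921601 2564479710520

√108 = [10; 2,1,1,4,1,1,2,20, …], period ℓ=8 (even) → k=7
a_0=10:  p_0=10·1+0=10,  q_0=10·0+1=1
…
a_3=1:  p_3=1·31+21=52,  q_3=1·3+2=5
…
a_6=1:  p_6=1·291+239=530,  q_6=1·28+23=51
a_7=2:  p_7=2·530+291=1351,  q_7=2·51+28=130
(x₁, y₁) = (1351, 130);  1351² − 108·130² = 1 ✓
k=2:  x_2 = 1351·1351+108·130·130 = 3650401,  y_2 = 1351·130+130·1351 = 351260
k=3:  x_3 = 1351·3650401+108·130·351260 = 9863382151,  y_3 = 1351·351260+130·3650401 = 949104390
k=4:  x_4 = 1351·9863382151+108·130·949104390 = 26650854921601,  y_4 = 1351·949104390+130·9863382151 = 2564479710520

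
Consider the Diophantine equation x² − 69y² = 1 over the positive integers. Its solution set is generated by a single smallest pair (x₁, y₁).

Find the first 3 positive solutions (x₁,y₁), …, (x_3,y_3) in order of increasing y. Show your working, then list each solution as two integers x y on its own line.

[8; 3,3,1,4,1,3,3,16] for √69; ℓ=8 ⇒ convergent index 7
step 0: (8, 1)  from 8·(1,0) + (0,1)
step 1: (25, 3)  from 3·(8,1) + (1,0)
step 2: (83, 10)  from 3·(25,3) + (8,1)
…
step 5: (623, 75)  from 1·(515,62) + (108,13)
step 6: (2384, 287)  from 3·(623,75) + (515,62)
step 7: (7775, 936)  from 3·(2384,287) + (623,75)
(x₁, y₁) = (7775, 936);  7775² − 69·936² = 1 ✓
(7775+936√69)^2 = 120901249 + 14554800√69
(7775+936√69)^3 = 1880014414175 + 226327139064√69

7775 936
120901249 14554800
1880014414175 226327139064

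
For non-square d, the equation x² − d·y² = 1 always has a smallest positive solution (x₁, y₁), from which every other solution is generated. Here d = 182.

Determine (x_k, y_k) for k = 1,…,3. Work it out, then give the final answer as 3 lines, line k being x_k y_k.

d=182: √d = [13; 2,26] (ℓ=2, even), read p_1/q_1
step 0: (13, 1)  from 13·(1,0) + (0,1)
step 1: (27, 2)  from 2·(13,1) + (1,0)
fundamental: x₁=27, y₁=2  (since 729 − 182·4 = 1)
n=2: (27,2)∘(27,2) = (27·27+182·2·2, 27·2+2·27) = (1457,108)
n=3: (1457,108)∘(27,2) = (27·1457+182·2·108, 27·108+2·1457) = (78651,5830)

27 2
1457 108
78651 5830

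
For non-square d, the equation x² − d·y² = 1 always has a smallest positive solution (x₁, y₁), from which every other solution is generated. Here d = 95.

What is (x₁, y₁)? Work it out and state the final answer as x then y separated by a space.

39 4

d=95: √d = [9; 1,2,1,18] (ℓ=4, even), read p_3/q_3
step 0: (9, 1)  from 9·(1,0) + (0,1)
…
step 2: (29, 3)  from 2·(10,1) + (9,1)
step 3: (39, 4)  from 1·(29,3) + (10,1)
→ (39, 4).  Check: 39²=1521, 95·4²=1520, difference 1.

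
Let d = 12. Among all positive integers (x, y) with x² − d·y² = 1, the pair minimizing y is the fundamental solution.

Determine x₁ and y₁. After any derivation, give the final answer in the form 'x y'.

√12 = [3; 2,6, …], period ℓ=2 (even) → k=1
k=0  a_k=3  p_k/q_k = 3/1
k=1  a_k=2  p_k/q_k = 7/2
(x₁, y₁) = (7, 2);  7² − 12·2² = 1 ✓

7 2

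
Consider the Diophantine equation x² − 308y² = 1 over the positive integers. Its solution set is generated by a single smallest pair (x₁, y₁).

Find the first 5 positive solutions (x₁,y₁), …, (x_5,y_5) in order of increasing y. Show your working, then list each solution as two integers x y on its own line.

351 20
246401 14040
172973151 9856060
121426905601 6918940080
85241514758751 4857086080100

d=308: √d = [17; 1,1,4,1,1,34] (ℓ=6, even), read p_5/q_5
a_0=17:  p_0=17·1+0=17,  q_0=17·0+1=1
a_1=1:  p_1=1·17+1=18,  q_1=1·1+0=1
a_2=1:  p_2=1·18+17=35,  q_2=1·1+1=2
a_3=4:  p_3=4·35+18=158,  q_3=4·2+1=9
a_4=1:  p_4=1·158+35=193,  q_4=1·9+2=11
a_5=1:  p_5=1·193+158=351,  q_5=1·11+9=20
→ (351, 20).  Check: 351²=123201, 308·20²=123200, difference 1.
k=2:  x_2 = 351·351+308·20·20 = 246401,  y_2 = 351·20+20·351 = 14040
k=3:  x_3 = 351·246401+308·20·14040 = 172973151,  y_3 = 351·14040+20·246401 = 9856060
k=4:  x_4 = 351·172973151+308·20·9856060 = 121426905601,  y_4 = 351·9856060+20·172973151 = 6918940080
k=5:  x_5 = 351·121426905601+308·20·6918940080 = 85241514758751,  y_5 = 351·6918940080+20·121426905601 = 4857086080100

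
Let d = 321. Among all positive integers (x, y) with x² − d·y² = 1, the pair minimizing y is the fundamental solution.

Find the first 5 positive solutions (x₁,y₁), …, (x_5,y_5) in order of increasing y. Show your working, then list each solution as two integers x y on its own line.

215 12
92449 5160
39752855 2218788
17093635201 954073680
7350223383575 410249463612

[17; 1,10,1,34] for √321; ℓ=4 ⇒ convergent index 3
a_0=17:  p_0=17·1+0=17,  q_0=17·0+1=1
…
a_2=10:  p_2=10·18+17=197,  q_2=10·1+1=11
a_3=1:  p_3=1·197+18=215,  q_3=1·11+1=12
(x₁, y₁) = (215, 12);  215² − 321·12² = 1 ✓
n=2: (215,12)∘(215,12) = (215·215+321·12·12, 215·12+12·215) = (92449,5160)
n=3: (92449,5160)∘(215,12) = (215·92449+321·12·5160, 215·5160+12·92449) = (39752855,2218788)
n=4: (39752855,2218788)∘(215,12) = (215·39752855+321·12·2218788, 215·2218788+12·39752855) = (17093635201,954073680)
n=5: (17093635201,954073680)∘(215,12) = (215·17093635201+321·12·954073680, 215·954073680+12·17093635201) = (7350223383575,410249463612)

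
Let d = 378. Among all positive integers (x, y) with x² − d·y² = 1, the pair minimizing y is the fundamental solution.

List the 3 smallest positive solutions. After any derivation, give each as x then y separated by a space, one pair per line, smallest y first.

8749 450
153090001 7874100
2678768828749 137781001350

d=378: √d = [19; 2,3,1,4,1,3,2,38] (ℓ=8, even), read p_7/q_7
a_0=19:  p_0=19·1+0=19,  q_0=19·0+1=1
…
a_5=1:  p_5=1·836+175=1011,  q_5=1·43+9=52
a_6=3:  p_6=3·1011+836=3869,  q_6=3·52+43=199
a_7=2:  p_7=2·3869+1011=8749,  q_7=2·199+52=450
fundamental: x₁=8749, y₁=450  (since 76545001 − 378·202500 = 1)
k=2:  x_2 = 8749·8749+378·450·450 = 153090001,  y_2 = 8749·450+450·8749 = 7874100
k=3:  x_3 = 8749·153090001+378·450·7874100 = 2678768828749,  y_3 = 8749·7874100+450·153090001 = 137781001350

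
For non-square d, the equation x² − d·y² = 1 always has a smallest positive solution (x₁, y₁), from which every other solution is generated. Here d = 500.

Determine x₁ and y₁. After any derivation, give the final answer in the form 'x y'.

[22; 2,1,3,2,1,…,1,2,44] for √500; ℓ=14 ⇒ convergent index 13
k=0  a_k=22  p_k/q_k = 22/1
k=1  a_k=2  p_k/q_k = 45/2
k=2  a_k=1  p_k/q_k = 67/3
k=3  a_k=3  p_k/q_k = 246/11
k=4  a_k=2  p_k/q_k = 559/25
k=5  a_k=1  p_k/q_k = 805/36
…
k=7  a_k=10  p_k/q_k = 14445/646
k=8  a_k=1  p_k/q_k = 15809/707
k=9  a_k=1  p_k/q_k = 30254/1353
…
k=11  a_k=3  p_k/q_k = 259205/11592
k=12  a_k=1  p_k/q_k = 335522/15005
k=13  a_k=2  p_k/q_k = 930249/41602
→ (930249, 41602).  Check: 930249²=865363202001, 500·41602²=865363202000, difference 1.

930249 41602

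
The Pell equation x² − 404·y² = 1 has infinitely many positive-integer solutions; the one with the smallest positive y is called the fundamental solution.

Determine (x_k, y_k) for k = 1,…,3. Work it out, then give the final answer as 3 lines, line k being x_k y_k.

201 10
80801 4020
32481801 1616030

√404 → a₀=20, period (10,40); ℓ=2 even so k=1
step 0: (20, 1)  from 20·(1,0) + (0,1)
step 1: (201, 10)  from 10·(20,1) + (1,0)
(x₁, y₁) = (201, 10);  201² − 404·10² = 1 ✓
(201+10√404)^2 = 80801 + 4020√404
(201+10√404)^3 = 32481801 + 1616030√404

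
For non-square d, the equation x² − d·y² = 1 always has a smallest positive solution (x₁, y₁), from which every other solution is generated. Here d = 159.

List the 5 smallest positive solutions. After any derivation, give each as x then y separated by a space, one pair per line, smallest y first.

√159 = [12; 1,1,1,1,3,1,1,1,1,24, …], period ℓ=10 (even) → k=9
i=0: a=12 ⇒ p=12, q=1
…
i=2: a=1 ⇒ p=25, q=2
i=3: a=1 ⇒ p=38, q=3
i=4: a=1 ⇒ p=63, q=5
i=5: a=3 ⇒ p=227, q=18
i=6: a=1 ⇒ p=290, q=23
i=7: a=1 ⇒ p=517, q=41
i=8: a=1 ⇒ p=807, q=64
i=9: a=1 ⇒ p=1324, q=105
(x₁, y₁) = (1324, 105);  1324² − 159·105² = 1 ✓
(x_2, y_2) = (1324·1324 + 159·105·105, 1324·105 + 105·1324) = (3505951, 278040)
(x_3, y_3) = (1324·3505951 + 159·105·278040, 1324·278040 + 105·3505951) = (9283756924, 736249815)
(x_4, y_4) = (1324·9283756924 + 159·105·736249815, 1324·736249815 + 105·9283756924) = (24583384828801, 1949589232080)
(x_5, y_5) = (1324·24583384828801 + 159·105·1949589232080, 1324·1949589232080 + 105·24583384828801) = (65096793742908124, 5162511550298025)

1324 105
3505951 278040
9283756924 736249815
24583384828801 1949589232080
65096793742908124 5162511550298025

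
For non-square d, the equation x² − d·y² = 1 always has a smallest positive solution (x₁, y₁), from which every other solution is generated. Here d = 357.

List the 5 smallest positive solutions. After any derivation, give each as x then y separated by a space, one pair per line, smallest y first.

√357 → a₀=18, period (1,8,2,8,1,36); ℓ=6 even so k=5
step 0: (18, 1)  from 18·(1,0) + (0,1)
step 1: (19, 1)  from 1·(18,1) + (1,0)
…
step 4: (3042, 161)  from 8·(359,19) + (170,9)
step 5: (3401, 180)  from 1·(3042,161) + (359,19)
(x₁, y₁) = (3401, 180);  3401² − 357·180² = 1 ✓
k=2:  x_2 = 3401·3401+357·180·180 = 23133601,  y_2 = 3401·180+180·3401 = 1224360
k=3:  x_3 = 3401·23133601+357·180·1224360 = 157354750601,  y_3 = 3401·1224360+180·23133601 = 8328096540
k=4:  x_4 = 3401·157354750601+357·180·8328096540 = 1070326990454401,  y_4 = 3401·8328096540+180·157354750601 = 56647711440720
k=5:  x_5 = 3401·1070326990454401+357·180·56647711440720 = 7280364031716085001,  y_5 = 3401·56647711440720+180·1070326990454401 = 385317724891680900

3401 180
23133601 1224360
157354750601 8328096540
1070326990454401 56647711440720
7280364031716085001 385317724891680900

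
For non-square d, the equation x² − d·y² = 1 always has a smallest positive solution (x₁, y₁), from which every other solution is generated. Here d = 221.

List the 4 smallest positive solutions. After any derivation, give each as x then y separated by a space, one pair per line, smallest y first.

1665 112
5544449 372960
18463013505 1241956688
61481829427201 4135715398080

d=221: √d = [14; 1,6,2,6,1,28] (ℓ=6, even), read p_5/q_5
i=0: a=14 ⇒ p=14, q=1
…
i=3: a=2 ⇒ p=223, q=15
i=4: a=6 ⇒ p=1442, q=97
i=5: a=1 ⇒ p=1665, q=112
(x₁, y₁) = (1665, 112);  1665² − 221·112² = 1 ✓
(1665+112√221)^2 = 5544449 + 372960√221
(1665+112√221)^3 = 18463013505 + 1241956688√221
(1665+112√221)^4 = 61481829427201 + 4135715398080√221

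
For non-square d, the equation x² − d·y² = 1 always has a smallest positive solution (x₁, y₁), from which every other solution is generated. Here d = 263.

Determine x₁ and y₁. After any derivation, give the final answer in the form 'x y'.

139128 8579

√263 = [16; 4,1,1,1,1,15,1,1,1,1,4,32, …], period ℓ=12 (even) → k=11
i=0: a=16 ⇒ p=16, q=1
i=1: a=4 ⇒ p=65, q=4
i=2: a=1 ⇒ p=81, q=5
i=3: a=1 ⇒ p=146, q=9
i=4: a=1 ⇒ p=227, q=14
i=5: a=1 ⇒ p=373, q=23
i=6: a=15 ⇒ p=5822, q=359
i=7: a=1 ⇒ p=6195, q=382
…
i=9: a=1 ⇒ p=18212, q=1123
i=10: a=1 ⇒ p=30229, q=1864
i=11: a=4 ⇒ p=139128, q=8579
(x₁, y₁) = (139128, 8579);  139128² − 263·8579² = 1 ✓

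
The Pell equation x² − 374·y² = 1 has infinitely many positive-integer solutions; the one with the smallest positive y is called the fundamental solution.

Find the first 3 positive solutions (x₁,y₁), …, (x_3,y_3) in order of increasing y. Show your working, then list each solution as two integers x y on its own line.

3365 174
22646449 1171020
152410598405 7880964426

√374 → a₀=19, period (2,1,18,1,2,38); ℓ=6 even so k=5
a_0=19:  p_0=19·1+0=19,  q_0=19·0+1=1
a_1=2:  p_1=2·19+1=39,  q_1=2·1+0=2
a_2=1:  p_2=1·39+19=58,  q_2=1·2+1=3
a_3=18:  p_3=18·58+39=1083,  q_3=18·3+2=56
a_4=1:  p_4=1·1083+58=1141,  q_4=1·56+3=59
a_5=2:  p_5=2·1141+1083=3365,  q_5=2·59+56=174
→ (3365, 174).  Check: 3365²=11323225, 374·174²=11323224, difference 1.
(3365+174√374)^2 = 22646449 + 1171020√374
(3365+174√374)^3 = 152410598405 + 7880964426√374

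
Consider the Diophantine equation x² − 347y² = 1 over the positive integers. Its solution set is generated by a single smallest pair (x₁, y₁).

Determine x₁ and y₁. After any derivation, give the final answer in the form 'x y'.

√347 = [18; 1,1,1,2,4,…,1,1,36, …], period ℓ=14 (even) → k=13
k=0  a_k=18  p_k/q_k = 18/1
k=1  a_k=1  p_k/q_k = 19/1
…
k=3  a_k=1  p_k/q_k = 56/3
k=4  a_k=2  p_k/q_k = 149/8
k=5  a_k=4  p_k/q_k = 652/35
k=6  a_k=1  p_k/q_k = 801/43
k=7  a_k=17  p_k/q_k = 14269/766
k=8  a_k=1  p_k/q_k = 15070/809
k=9  a_k=4  p_k/q_k = 74549/4002
k=10  a_k=2  p_k/q_k = 164168/8813
k=11  a_k=1  p_k/q_k = 238717/12815
k=12  a_k=1  p_k/q_k = 402885/21628
k=13  a_k=1  p_k/q_k = 641602/34443
fundamental: x₁=641602, y₁=34443  (since 411653126404 − 347·1186320249 = 1)

641602 34443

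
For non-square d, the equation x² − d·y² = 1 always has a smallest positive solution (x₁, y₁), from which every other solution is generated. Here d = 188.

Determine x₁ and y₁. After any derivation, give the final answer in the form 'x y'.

[13; 1,2,2,6,2,2,1,26] for √188; ℓ=8 ⇒ convergent index 7
a_0=13:  p_0=13·1+0=13,  q_0=13·0+1=1
a_1=1:  p_1=1·13+1=14,  q_1=1·1+0=1
a_2=2:  p_2=2·14+13=41,  q_2=2·1+1=3
…
a_4=6:  p_4=6·96+41=617,  q_4=6·7+3=45
a_5=2:  p_5=2·617+96=1330,  q_5=2·45+7=97
a_6=2:  p_6=2·1330+617=3277,  q_6=2·97+45=239
a_7=1:  p_7=1·3277+1330=4607,  q_7=1·239+97=336
(x₁, y₁) = (4607, 336);  4607² − 188·336² = 1 ✓

4607 336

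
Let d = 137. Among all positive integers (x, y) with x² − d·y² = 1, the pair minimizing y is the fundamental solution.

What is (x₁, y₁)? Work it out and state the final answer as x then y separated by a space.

[11; 1,2,2,1,1,2,2,1,22] for √137; ℓ=9 ⇒ convergent index 17
step 0: (11, 1)  from 11·(1,0) + (0,1)
step 1: (12, 1)  from 1·(11,1) + (1,0)
step 2: (35, 3)  from 2·(12,1) + (11,1)
step 3: (82, 7)  from 2·(35,3) + (12,1)
step 4: (117, 10)  from 1·(82,7) + (35,3)
step 5: (199, 17)  from 1·(117,10) + (82,7)
step 6: (515, 44)  from 2·(199,17) + (117,10)
step 7: (1229, 105)  from 2·(515,44) + (199,17)
step 8: (1744, 149)  from 1·(1229,105) + (515,44)
step 9: (39597, 3383)  from 22·(1744,149) + (1229,105)
step 10: (41341, 3532)  from 1·(39597,3383) + (1744,149)
step 11: (122279, 10447)  from 2·(41341,3532) + (39597,3383)
step 12: (285899, 24426)  from 2·(122279,10447) + (41341,3532)
step 13: (408178, 34873)  from 1·(285899,24426) + (122279,10447)
step 14: (694077, 59299)  from 1·(408178,34873) + (285899,24426)
step 15: (1796332, 153471)  from 2·(694077,59299) + (408178,34873)
step 16: (4286741, 366241)  from 2·(1796332,153471) + (694077,59299)
step 17: (6083073, 519712)  from 1·(4286741,366241) + (1796332,153471)
(x₁, y₁) = (6083073, 519712);  6083073² − 137·519712² = 1 ✓

6083073 519712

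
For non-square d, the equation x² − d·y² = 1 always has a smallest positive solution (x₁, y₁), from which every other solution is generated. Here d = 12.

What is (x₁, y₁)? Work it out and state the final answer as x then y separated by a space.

7 2

√12 → a₀=3, period (2,6); ℓ=2 even so k=1
k=0  a_k=3  p_k/q_k = 3/1
k=1  a_k=2  p_k/q_k = 7/2
fundamental: x₁=7, y₁=2  (since 49 − 12·4 = 1)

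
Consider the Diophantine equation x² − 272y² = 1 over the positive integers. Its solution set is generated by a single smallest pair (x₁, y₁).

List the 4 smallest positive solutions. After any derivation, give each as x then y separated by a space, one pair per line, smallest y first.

33 2
2177 132
143649 8710
9478657 574728

d=272: √d = [16; 2,32] (ℓ=2, even), read p_1/q_1
k=0  a_k=16  p_k/q_k = 16/1
k=1  a_k=2  p_k/q_k = 33/2
fundamental: x₁=33, y₁=2  (since 1089 − 272·4 = 1)
(33+2√272)^2 = 2177 + 132√272
(33+2√272)^3 = 143649 + 8710√272
(33+2√272)^4 = 9478657 + 574728√272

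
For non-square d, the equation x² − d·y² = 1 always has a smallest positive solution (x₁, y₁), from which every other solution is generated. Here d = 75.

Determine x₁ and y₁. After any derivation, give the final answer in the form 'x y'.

√75 = [8; 1,1,1,16, …], period ℓ=4 (even) → k=3
a_0=8:  p_0=8·1+0=8,  q_0=8·0+1=1
a_1=1:  p_1=1·8+1=9,  q_1=1·1+0=1
a_2=1:  p_2=1·9+8=17,  q_2=1·1+1=2
a_3=1:  p_3=1·17+9=26,  q_3=1·2+1=3
fundamental: x₁=26, y₁=3  (since 676 − 75·9 = 1)

26 3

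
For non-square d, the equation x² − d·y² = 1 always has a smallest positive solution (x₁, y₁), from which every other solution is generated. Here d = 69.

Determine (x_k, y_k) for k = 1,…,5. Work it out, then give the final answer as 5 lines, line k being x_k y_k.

7775 936
120901249 14554800
1880014414175 226327139064
29234224019520001 3519386997890400
454592181623521601375 54726467590868580936

d=69: √d = [8; 3,3,1,4,1,3,3,16] (ℓ=8, even), read p_7/q_7
step 0: (8, 1)  from 8·(1,0) + (0,1)
…
step 4: (515, 62)  from 4·(108,13) + (83,10)
step 5: (623, 75)  from 1·(515,62) + (108,13)
step 6: (2384, 287)  from 3·(623,75) + (515,62)
step 7: (7775, 936)  from 3·(2384,287) + (623,75)
fundamental: x₁=7775, y₁=936  (since 60450625 − 69·876096 = 1)
k=2:  x_2 = 7775·7775+69·936·936 = 120901249,  y_2 = 7775·936+936·7775 = 14554800
k=3:  x_3 = 7775·120901249+69·936·14554800 = 1880014414175,  y_3 = 7775·14554800+936·120901249 = 226327139064
k=4:  x_4 = 7775·1880014414175+69·936·226327139064 = 29234224019520001,  y_4 = 7775·226327139064+936·1880014414175 = 3519386997890400
k=5:  x_5 = 7775·29234224019520001+69·936·3519386997890400 = 454592181623521601375,  y_5 = 7775·3519386997890400+936·29234224019520001 = 54726467590868580936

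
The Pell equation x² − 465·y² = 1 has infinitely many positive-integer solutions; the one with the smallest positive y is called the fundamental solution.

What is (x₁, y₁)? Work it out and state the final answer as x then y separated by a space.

15871 736

√465 → a₀=21, period (1,1,3,2,2,2,3,1,1,42); ℓ=10 even so k=9
step 0: (21, 1)  from 21·(1,0) + (0,1)
step 1: (22, 1)  from 1·(21,1) + (1,0)
…
step 3: (151, 7)  from 3·(43,2) + (22,1)
step 4: (345, 16)  from 2·(151,7) + (43,2)
step 5: (841, 39)  from 2·(345,16) + (151,7)
…
step 7: (6922, 321)  from 3·(2027,94) + (841,39)
step 8: (8949, 415)  from 1·(6922,321) + (2027,94)
step 9: (15871, 736)  from 1·(8949,415) + (6922,321)
(x₁, y₁) = (15871, 736);  15871² − 465·736² = 1 ✓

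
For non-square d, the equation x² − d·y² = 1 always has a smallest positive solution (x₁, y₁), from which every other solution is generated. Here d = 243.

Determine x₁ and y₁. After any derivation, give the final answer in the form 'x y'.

70226 4505

d=243: √d = [15; 1,1,2,3,15,3,2,1,1,30] (ℓ=10, even), read p_9/q_9
step 0: (15, 1)  from 15·(1,0) + (0,1)
…
step 4: (265, 17)  from 3·(78,5) + (31,2)
step 5: (4053, 260)  from 15·(265,17) + (78,5)
step 6: (12424, 797)  from 3·(4053,260) + (265,17)
step 7: (28901, 1854)  from 2·(12424,797) + (4053,260)
step 8: (41325, 2651)  from 1·(28901,1854) + (12424,797)
step 9: (70226, 4505)  from 1·(41325,2651) + (28901,1854)
→ (70226, 4505).  Check: 70226²=4931691076, 243·4505²=4931691075, difference 1.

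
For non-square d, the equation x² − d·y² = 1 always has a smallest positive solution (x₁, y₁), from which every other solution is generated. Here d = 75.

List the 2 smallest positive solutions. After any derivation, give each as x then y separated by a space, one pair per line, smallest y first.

26 3
1351 156

[8; 1,1,1,16] for √75; ℓ=4 ⇒ convergent index 3
i=0: a=8 ⇒ p=8, q=1
…
i=2: a=1 ⇒ p=17, q=2
i=3: a=1 ⇒ p=26, q=3
(x₁, y₁) = (26, 3);  26² − 75·3² = 1 ✓
(26+3√75)^2 = 1351 + 156√75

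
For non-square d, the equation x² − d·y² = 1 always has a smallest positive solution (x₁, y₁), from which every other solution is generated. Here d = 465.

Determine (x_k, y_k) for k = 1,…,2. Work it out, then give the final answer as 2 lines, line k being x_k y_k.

15871 736
503777281 23362112

√465 = [21; 1,1,3,2,2,2,3,1,1,42, …], period ℓ=10 (even) → k=9
step 0: (21, 1)  from 21·(1,0) + (0,1)
…
step 2: (43, 2)  from 1·(22,1) + (21,1)
…
step 5: (841, 39)  from 2·(345,16) + (151,7)
step 6: (2027, 94)  from 2·(841,39) + (345,16)
step 7: (6922, 321)  from 3·(2027,94) + (841,39)
step 8: (8949, 415)  from 1·(6922,321) + (2027,94)
step 9: (15871, 736)  from 1·(8949,415) + (6922,321)
fundamental: x₁=15871, y₁=736  (since 251888641 − 465·541696 = 1)
(15871+736√465)^2 = 503777281 + 23362112√465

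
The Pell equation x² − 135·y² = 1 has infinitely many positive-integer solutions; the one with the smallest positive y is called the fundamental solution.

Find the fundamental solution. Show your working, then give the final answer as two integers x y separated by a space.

244 21

[11; 1,1,1,1,1,1,1,22] for √135; ℓ=8 ⇒ convergent index 7
a_0=11:  p_0=11·1+0=11,  q_0=11·0+1=1
a_1=1:  p_1=1·11+1=12,  q_1=1·1+0=1
…
a_4=1:  p_4=1·35+23=58,  q_4=1·3+2=5
a_5=1:  p_5=1·58+35=93,  q_5=1·5+3=8
a_6=1:  p_6=1·93+58=151,  q_6=1·8+5=13
a_7=1:  p_7=1·151+93=244,  q_7=1·13+8=21
(x₁, y₁) = (244, 21);  244² − 135·21² = 1 ✓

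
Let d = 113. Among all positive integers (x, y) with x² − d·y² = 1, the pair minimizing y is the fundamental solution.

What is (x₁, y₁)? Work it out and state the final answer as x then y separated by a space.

√113 → a₀=10, period (1,1,1,2,2,1,1,1,20); ℓ=9 odd so k=17
a_0=10:  p_0=10·1+0=10,  q_0=10·0+1=1
…
a_3=1:  p_3=1·21+11=32,  q_3=1·2+1=3
…
a_6=1:  p_6=1·202+85=287,  q_6=1·19+8=27
…
a_14=2:  p_14=2·131952+49579=313483,  q_14=2·12413+4664=29490
…
a_16=1:  p_16=1·445435+313483=758918,  q_16=1·41903+29490=71393
a_17=1:  p_17=1·758918+445435=1204353,  q_17=1·71393+41903=113296
→ (1204353, 113296).  Check: 1204353²=1450466148609, 113·113296²=1450466148608, difference 1.

1204353 113296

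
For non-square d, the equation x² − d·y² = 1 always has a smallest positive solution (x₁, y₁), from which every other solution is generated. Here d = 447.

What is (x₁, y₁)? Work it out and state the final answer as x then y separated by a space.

148 7

[21; 7,42] for √447; ℓ=2 ⇒ convergent index 1
step 0: (21, 1)  from 21·(1,0) + (0,1)
step 1: (148, 7)  from 7·(21,1) + (1,0)
(x₁, y₁) = (148, 7);  148² − 447·7² = 1 ✓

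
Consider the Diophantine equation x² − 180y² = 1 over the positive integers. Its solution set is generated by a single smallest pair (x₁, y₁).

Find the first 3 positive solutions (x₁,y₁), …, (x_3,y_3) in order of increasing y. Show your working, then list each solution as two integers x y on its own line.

d=180: √d = [13; 2,2,2,26] (ℓ=4, even), read p_3/q_3
step 0: (13, 1)  from 13·(1,0) + (0,1)
step 1: (27, 2)  from 2·(13,1) + (1,0)
step 2: (67, 5)  from 2·(27,2) + (13,1)
step 3: (161, 12)  from 2·(67,5) + (27,2)
→ (161, 12).  Check: 161²=25921, 180·12²=25920, difference 1.
(161+12√180)^2 = 51841 + 3864√180
(161+12√180)^3 = 16692641 + 1244196√180

161 12
51841 3864
16692641 1244196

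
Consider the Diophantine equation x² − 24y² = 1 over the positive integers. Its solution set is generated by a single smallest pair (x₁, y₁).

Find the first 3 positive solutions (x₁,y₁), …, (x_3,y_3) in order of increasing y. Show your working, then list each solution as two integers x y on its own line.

[4; 1,8] for √24; ℓ=2 ⇒ convergent index 1
step 0: (4, 1)  from 4·(1,0) + (0,1)
step 1: (5, 1)  from 1·(4,1) + (1,0)
(x₁, y₁) = (5, 1);  5² − 24·1² = 1 ✓
(x_2, y_2) = (5·5 + 24·1·1, 5·1 + 1·5) = (49, 10)
(x_3, y_3) = (5·49 + 24·1·10, 5·10 + 1·49) = (485, 99)

5 1
49 10
485 99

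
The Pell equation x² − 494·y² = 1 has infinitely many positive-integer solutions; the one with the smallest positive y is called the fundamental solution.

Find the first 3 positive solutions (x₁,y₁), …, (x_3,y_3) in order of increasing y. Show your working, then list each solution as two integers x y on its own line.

73035 3286
10668222449 479986020
1558307253052395 70111557938114

d=494: √d = [22; 4,2,2,1,2,1,2,2,4,44] (ℓ=10, even), read p_9/q_9
step 0: (22, 1)  from 22·(1,0) + (0,1)
step 1: (89, 4)  from 4·(22,1) + (1,0)
…
step 3: (489, 22)  from 2·(200,9) + (89,4)
…
step 5: (1867, 84)  from 2·(689,31) + (489,22)
step 6: (2556, 115)  from 1·(1867,84) + (689,31)
step 7: (6979, 314)  from 2·(2556,115) + (1867,84)
step 8: (16514, 743)  from 2·(6979,314) + (2556,115)
step 9: (73035, 3286)  from 4·(16514,743) + (6979,314)
fundamental: x₁=73035, y₁=3286  (since 5334111225 − 494·10797796 = 1)
(x_2, y_2) = (73035·73035 + 494·3286·3286, 73035·3286 + 3286·73035) = (10668222449, 479986020)
(x_3, y_3) = (73035·10668222449 + 494·3286·479986020, 73035·479986020 + 3286·10668222449) = (1558307253052395, 70111557938114)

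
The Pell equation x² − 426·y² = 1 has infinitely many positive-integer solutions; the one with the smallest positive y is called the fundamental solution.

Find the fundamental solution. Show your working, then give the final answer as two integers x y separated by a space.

d=426: √d = [20; 1,1,1,3,2,6,2,3,1,1,1,40] (ℓ=12, even), read p_11/q_11
step 0: (20, 1)  from 20·(1,0) + (0,1)
…
step 3: (62, 3)  from 1·(41,2) + (21,1)
…
step 6: (3323, 161)  from 6·(516,25) + (227,11)
step 7: (7162, 347)  from 2·(3323,161) + (516,25)
…
step 10: (56780, 2751)  from 1·(31971,1549) + (24809,1202)
step 11: (88751, 4300)  from 1·(56780,2751) + (31971,1549)
→ (88751, 4300).  Check: 88751²=7876740001, 426·4300²=7876740000, difference 1.

88751 4300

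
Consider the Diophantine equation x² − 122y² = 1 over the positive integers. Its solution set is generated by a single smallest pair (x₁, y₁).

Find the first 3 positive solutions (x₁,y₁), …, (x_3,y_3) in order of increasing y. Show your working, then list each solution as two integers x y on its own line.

d=122: √d = [11; 22] (ℓ=1, odd), read p_1/q_1
k=0  a_k=11  p_k/q_k = 11/1
k=1  a_k=22  p_k/q_k = 243/22
fundamental: x₁=243, y₁=22  (since 59049 − 122·484 = 1)
(x_2, y_2) = (243·243 + 122·22·22, 243·22 + 22·243) = (118097, 10692)
(x_3, y_3) = (243·118097 + 122·22·10692, 243·10692 + 22·118097) = (57394899, 5196290)

243 22
118097 10692
57394899 5196290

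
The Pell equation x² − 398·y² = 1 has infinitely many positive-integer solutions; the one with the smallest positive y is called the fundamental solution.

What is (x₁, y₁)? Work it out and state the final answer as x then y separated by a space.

[19; 1,18,1,38] for √398; ℓ=4 ⇒ convergent index 3
k=0  a_k=19  p_k/q_k = 19/1
k=1  a_k=1  p_k/q_k = 20/1
k=2  a_k=18  p_k/q_k = 379/19
k=3  a_k=1  p_k/q_k = 399/20
fundamental: x₁=399, y₁=20  (since 159201 − 398·400 = 1)

399 20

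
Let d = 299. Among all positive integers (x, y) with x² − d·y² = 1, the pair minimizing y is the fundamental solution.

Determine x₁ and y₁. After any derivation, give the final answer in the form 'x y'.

√299 = [17; 3,2,3,34, …], period ℓ=4 (even) → k=3
k=0  a_k=17  p_k/q_k = 17/1
k=1  a_k=3  p_k/q_k = 52/3
k=2  a_k=2  p_k/q_k = 121/7
k=3  a_k=3  p_k/q_k = 415/24
fundamental: x₁=415, y₁=24  (since 172225 − 299·576 = 1)

415 24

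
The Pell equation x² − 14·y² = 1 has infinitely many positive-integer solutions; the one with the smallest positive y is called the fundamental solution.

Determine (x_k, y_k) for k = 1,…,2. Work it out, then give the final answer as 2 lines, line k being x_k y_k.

15 4
449 120

[3; 1,2,1,6] for √14; ℓ=4 ⇒ convergent index 3
step 0: (3, 1)  from 3·(1,0) + (0,1)
…
step 2: (11, 3)  from 2·(4,1) + (3,1)
step 3: (15, 4)  from 1·(11,3) + (4,1)
fundamental: x₁=15, y₁=4  (since 225 − 14·16 = 1)
(15+4√14)^2 = 449 + 120√14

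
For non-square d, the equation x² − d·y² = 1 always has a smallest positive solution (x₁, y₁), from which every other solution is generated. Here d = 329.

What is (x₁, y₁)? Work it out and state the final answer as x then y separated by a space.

[18; 7,4,2,1,1,4,1,1,2,4,7,36] for √329; ℓ=12 ⇒ convergent index 11
step 0: (18, 1)  from 18·(1,0) + (0,1)
step 1: (127, 7)  from 7·(18,1) + (1,0)
step 2: (526, 29)  from 4·(127,7) + (18,1)
step 3: (1179, 65)  from 2·(526,29) + (127,7)
…
step 5: (2884, 159)  from 1·(1705,94) + (1179,65)
…
step 8: (29366, 1619)  from 1·(16125,889) + (13241,730)
…
step 10: (328794, 18127)  from 4·(74857,4127) + (29366,1619)
step 11: (2376415, 131016)  from 7·(328794,18127) + (74857,4127)
fundamental: x₁=2376415, y₁=131016  (since 5647348252225 − 329·17165192256 = 1)

2376415 131016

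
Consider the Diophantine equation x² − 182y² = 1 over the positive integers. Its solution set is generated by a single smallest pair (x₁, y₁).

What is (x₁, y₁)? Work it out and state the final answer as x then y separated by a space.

√182 → a₀=13, period (2,26); ℓ=2 even so k=1
step 0: (13, 1)  from 13·(1,0) + (0,1)
step 1: (27, 2)  from 2·(13,1) + (1,0)
fundamental: x₁=27, y₁=2  (since 729 − 182·4 = 1)

27 2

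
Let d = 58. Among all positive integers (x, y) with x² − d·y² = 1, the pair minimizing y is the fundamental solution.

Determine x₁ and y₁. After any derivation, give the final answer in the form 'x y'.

√58 → a₀=7, period (1,1,1,1,1,1,14); ℓ=7 odd so k=13
i=0: a=7 ⇒ p=7, q=1
i=1: a=1 ⇒ p=8, q=1
…
i=5: a=1 ⇒ p=61, q=8
i=6: a=1 ⇒ p=99, q=13
…
i=9: a=1 ⇒ p=2993, q=393
…
i=11: a=1 ⇒ p=7532, q=989
i=12: a=1 ⇒ p=12071, q=1585
i=13: a=1 ⇒ p=19603, q=2574
(x₁, y₁) = (19603, 2574);  19603² − 58·2574² = 1 ✓

19603 2574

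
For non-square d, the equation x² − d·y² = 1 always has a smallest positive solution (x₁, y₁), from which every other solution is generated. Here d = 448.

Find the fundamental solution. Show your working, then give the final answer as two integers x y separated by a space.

127 6

[21; 6,42] for √448; ℓ=2 ⇒ convergent index 1
k=0  a_k=21  p_k/q_k = 21/1
k=1  a_k=6  p_k/q_k = 127/6
fundamental: x₁=127, y₁=6  (since 16129 − 448·36 = 1)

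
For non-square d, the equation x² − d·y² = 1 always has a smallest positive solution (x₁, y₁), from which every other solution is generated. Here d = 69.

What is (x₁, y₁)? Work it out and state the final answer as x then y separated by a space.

7775 936

d=69: √d = [8; 3,3,1,4,1,3,3,16] (ℓ=8, even), read p_7/q_7
i=0: a=8 ⇒ p=8, q=1
i=1: a=3 ⇒ p=25, q=3
i=2: a=3 ⇒ p=83, q=10
i=3: a=1 ⇒ p=108, q=13
i=4: a=4 ⇒ p=515, q=62
…
i=6: a=3 ⇒ p=2384, q=287
i=7: a=3 ⇒ p=7775, q=936
(x₁, y₁) = (7775, 936);  7775² − 69·936² = 1 ✓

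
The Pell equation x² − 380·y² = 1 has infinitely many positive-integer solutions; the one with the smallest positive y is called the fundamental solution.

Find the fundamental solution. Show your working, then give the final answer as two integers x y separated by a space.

[19; 2,38] for √380; ℓ=2 ⇒ convergent index 1
k=0  a_k=19  p_k/q_k = 19/1
k=1  a_k=2  p_k/q_k = 39/2
(x₁, y₁) = (39, 2);  39² − 380·2² = 1 ✓

39 2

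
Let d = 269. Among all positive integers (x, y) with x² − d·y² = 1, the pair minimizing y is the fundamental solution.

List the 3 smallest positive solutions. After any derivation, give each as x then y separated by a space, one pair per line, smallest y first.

√269 = [16; 2,2,32, …], period ℓ=3 (odd) → k=5
k=0  a_k=16  p_k/q_k = 16/1
k=1  a_k=2  p_k/q_k = 33/2
…
k=3  a_k=32  p_k/q_k = 2657/162
k=4  a_k=2  p_k/q_k = 5396/329
k=5  a_k=2  p_k/q_k = 13449/820
fundamental: x₁=13449, y₁=820  (since 180875601 − 269·672400 = 1)
k=2:  x_2 = 13449·13449+269·820·820 = 361751201,  y_2 = 13449·820+820·13449 = 22056360
k=3:  x_3 = 13449·361751201+269·820·22056360 = 9730383791049,  y_3 = 13449·22056360+820·361751201 = 593271970460

13449 820
361751201 22056360
9730383791049 593271970460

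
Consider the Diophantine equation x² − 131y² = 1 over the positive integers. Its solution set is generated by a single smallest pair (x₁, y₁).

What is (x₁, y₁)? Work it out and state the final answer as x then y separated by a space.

√131 = [11; 2,4,11,4,2,22, …], period ℓ=6 (even) → k=5
i=0: a=11 ⇒ p=11, q=1
…
i=2: a=4 ⇒ p=103, q=9
i=3: a=11 ⇒ p=1156, q=101
i=4: a=4 ⇒ p=4727, q=413
i=5: a=2 ⇒ p=10610, q=927
fundamental: x₁=10610, y₁=927  (since 112572100 − 131·859329 = 1)

10610 927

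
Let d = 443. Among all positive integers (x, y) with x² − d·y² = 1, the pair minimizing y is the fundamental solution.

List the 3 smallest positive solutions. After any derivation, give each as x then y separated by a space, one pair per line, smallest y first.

442 21
390727 18564
345402226 16410555

√443 → a₀=21, period (21,42); ℓ=2 even so k=1
a_0=21:  p_0=21·1+0=21,  q_0=21·0+1=1
a_1=21:  p_1=21·21+1=442,  q_1=21·1+0=21
→ (442, 21).  Check: 442²=195364, 443·21²=195363, difference 1.
(x_2, y_2) = (442·442 + 443·21·21, 442·21 + 21·442) = (390727, 18564)
(x_3, y_3) = (442·390727 + 443·21·18564, 442·18564 + 21·390727) = (345402226, 16410555)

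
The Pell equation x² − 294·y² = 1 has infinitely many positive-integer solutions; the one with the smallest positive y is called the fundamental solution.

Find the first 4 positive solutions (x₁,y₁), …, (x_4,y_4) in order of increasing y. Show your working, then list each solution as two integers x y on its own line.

√294 = [17; 6,1,4,1,6,34, …], period ℓ=6 (even) → k=5
a_0=17:  p_0=17·1+0=17,  q_0=17·0+1=1
a_1=6:  p_1=6·17+1=103,  q_1=6·1+0=6
a_2=1:  p_2=1·103+17=120,  q_2=1·6+1=7
…
a_4=1:  p_4=1·583+120=703,  q_4=1·34+7=41
a_5=6:  p_5=6·703+583=4801,  q_5=6·41+34=280
fundamental: x₁=4801, y₁=280  (since 23049601 − 294·78400 = 1)
k=2:  x_2 = 4801·4801+294·280·280 = 46099201,  y_2 = 4801·280+280·4801 = 2688560
k=3:  x_3 = 4801·46099201+294·280·2688560 = 442644523201,  y_3 = 4801·2688560+280·46099201 = 25815552840
k=4:  x_4 = 4801·442644523201+294·280·25815552840 = 4250272665676801,  y_4 = 4801·25815552840+280·442644523201 = 247880935681120

4801 280
46099201 2688560
442644523201 25815552840
4250272665676801 247880935681120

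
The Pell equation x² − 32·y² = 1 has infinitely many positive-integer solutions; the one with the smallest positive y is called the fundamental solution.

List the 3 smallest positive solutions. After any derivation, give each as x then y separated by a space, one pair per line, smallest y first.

17 3
577 102
19601 3465

[5; 1,1,1,10] for √32; ℓ=4 ⇒ convergent index 3
a_0=5:  p_0=5·1+0=5,  q_0=5·0+1=1
…
a_2=1:  p_2=1·6+5=11,  q_2=1·1+1=2
a_3=1:  p_3=1·11+6=17,  q_3=1·2+1=3
(x₁, y₁) = (17, 3);  17² − 32·3² = 1 ✓
n=2: (17,3)∘(17,3) = (17·17+32·3·3, 17·3+3·17) = (577,102)
n=3: (577,102)∘(17,3) = (17·577+32·3·102, 17·102+3·577) = (19601,3465)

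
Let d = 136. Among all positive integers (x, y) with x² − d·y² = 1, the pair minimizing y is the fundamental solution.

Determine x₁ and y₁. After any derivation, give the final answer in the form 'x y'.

35 3

[11; 1,1,1,22] for √136; ℓ=4 ⇒ convergent index 3
a_0=11:  p_0=11·1+0=11,  q_0=11·0+1=1
…
a_2=1:  p_2=1·12+11=23,  q_2=1·1+1=2
a_3=1:  p_3=1·23+12=35,  q_3=1·2+1=3
(x₁, y₁) = (35, 3);  35² − 136·3² = 1 ✓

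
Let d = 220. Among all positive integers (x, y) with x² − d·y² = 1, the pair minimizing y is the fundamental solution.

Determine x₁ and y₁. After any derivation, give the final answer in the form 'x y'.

d=220: √d = [14; 1,4,1,28] (ℓ=4, even), read p_3/q_3
k=0  a_k=14  p_k/q_k = 14/1
k=1  a_k=1  p_k/q_k = 15/1
k=2  a_k=4  p_k/q_k = 74/5
k=3  a_k=1  p_k/q_k = 89/6
fundamental: x₁=89, y₁=6  (since 7921 − 220·36 = 1)

89 6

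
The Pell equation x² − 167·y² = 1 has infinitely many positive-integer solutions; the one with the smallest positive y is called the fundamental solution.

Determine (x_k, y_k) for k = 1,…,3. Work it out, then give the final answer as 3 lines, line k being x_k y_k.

√167 = [12; 1,11,1,24, …], period ℓ=4 (even) → k=3
a_0=12:  p_0=12·1+0=12,  q_0=12·0+1=1
a_1=1:  p_1=1·12+1=13,  q_1=1·1+0=1
a_2=11:  p_2=11·13+12=155,  q_2=11·1+1=12
a_3=1:  p_3=1·155+13=168,  q_3=1·12+1=13
→ (168, 13).  Check: 168²=28224, 167·13²=28223, difference 1.
k=2:  x_2 = 168·168+167·13·13 = 56447,  y_2 = 168·13+13·168 = 4368
k=3:  x_3 = 168·56447+167·13·4368 = 18966024,  y_3 = 168·4368+13·56447 = 1467635

168 13
56447 4368
18966024 1467635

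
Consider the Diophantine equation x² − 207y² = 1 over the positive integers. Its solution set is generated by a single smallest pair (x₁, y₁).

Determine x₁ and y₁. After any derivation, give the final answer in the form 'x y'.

1151 80

d=207: √d = [14; 2,1,1,2,1,1,2,28] (ℓ=8, even), read p_7/q_7
i=0: a=14 ⇒ p=14, q=1
i=1: a=2 ⇒ p=29, q=2
…
i=3: a=1 ⇒ p=72, q=5
…
i=6: a=1 ⇒ p=446, q=31
i=7: a=2 ⇒ p=1151, q=80
fundamental: x₁=1151, y₁=80  (since 1324801 − 207·6400 = 1)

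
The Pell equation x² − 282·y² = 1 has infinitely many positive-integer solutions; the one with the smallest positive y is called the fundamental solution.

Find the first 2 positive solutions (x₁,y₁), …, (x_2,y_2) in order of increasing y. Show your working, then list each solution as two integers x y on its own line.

√282 = [16; 1,3,1,4,1,3,1,32, …], period ℓ=8 (even) → k=7
a_0=16:  p_0=16·1+0=16,  q_0=16·0+1=1
a_1=1:  p_1=1·16+1=17,  q_1=1·1+0=1
…
a_3=1:  p_3=1·67+17=84,  q_3=1·4+1=5
…
a_6=3:  p_6=3·487+403=1864,  q_6=3·29+24=111
a_7=1:  p_7=1·1864+487=2351,  q_7=1·111+29=140
→ (2351, 140).  Check: 2351²=5527201, 282·140²=5527200, difference 1.
n=2: (2351,140)∘(2351,140) = (2351·2351+282·140·140, 2351·140+140·2351) = (11054401,658280)

2351 140
11054401 658280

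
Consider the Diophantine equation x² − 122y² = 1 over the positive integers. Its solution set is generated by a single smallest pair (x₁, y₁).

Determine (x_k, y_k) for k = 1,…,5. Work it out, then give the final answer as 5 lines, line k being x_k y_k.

243 22
118097 10692
57394899 5196290
27893802817 2525386248
13556330774163 1227332520238

√122 = [11; 22, …], period ℓ=1 (odd) → k=1
i=0: a=11 ⇒ p=11, q=1
i=1: a=22 ⇒ p=243, q=22
(x₁, y₁) = (243, 22);  243² − 122·22² = 1 ✓
(243+22√122)^2 = 118097 + 10692√122
(243+22√122)^3 = 57394899 + 5196290√122
(243+22√122)^4 = 27893802817 + 2525386248√122
(243+22√122)^5 = 13556330774163 + 1227332520238√122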